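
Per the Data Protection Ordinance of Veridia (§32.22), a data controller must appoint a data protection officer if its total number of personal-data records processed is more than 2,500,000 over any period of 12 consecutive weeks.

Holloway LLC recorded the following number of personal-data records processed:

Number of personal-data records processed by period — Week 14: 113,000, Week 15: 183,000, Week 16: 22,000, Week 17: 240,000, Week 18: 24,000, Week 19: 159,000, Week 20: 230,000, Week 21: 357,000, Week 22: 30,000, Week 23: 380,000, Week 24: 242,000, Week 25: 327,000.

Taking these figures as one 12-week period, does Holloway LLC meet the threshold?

Total number of personal-data records processed: 113,000 + 183,000 + 22,000 + 240,000 + 24,000 + 159,000 + 230,000 + 357,000 + 30,000 + 380,000 + 242,000 + 327,000 = 2,307,000.
2,307,000 ≤ 2,500,000, so the threshold is not exceeded.

No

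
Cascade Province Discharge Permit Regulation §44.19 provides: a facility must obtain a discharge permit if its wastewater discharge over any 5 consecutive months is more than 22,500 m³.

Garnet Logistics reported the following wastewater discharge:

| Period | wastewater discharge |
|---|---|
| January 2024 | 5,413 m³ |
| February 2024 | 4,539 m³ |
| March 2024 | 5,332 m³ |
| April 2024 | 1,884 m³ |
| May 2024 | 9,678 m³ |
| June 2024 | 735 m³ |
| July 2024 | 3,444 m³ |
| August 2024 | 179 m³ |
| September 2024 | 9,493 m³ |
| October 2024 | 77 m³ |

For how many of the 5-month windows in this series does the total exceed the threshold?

2

January 2024–May 2024: 5,413 m³ + 4,539 m³ + 5,332 m³ + 1,884 m³ + 9,678 m³ = 26,846 m³ (over)
February 2024–June 2024: 4,539 m³ + 5,332 m³ + 1,884 m³ + 9,678 m³ + 735 m³ = 22,168 m³ (under)
March 2024–July 2024: 5,332 m³ + 1,884 m³ + 9,678 m³ + 735 m³ + 3,444 m³ = 21,073 m³ (under)
April 2024–August 2024: 1,884 m³ + 9,678 m³ + 735 m³ + 3,444 m³ + 179 m³ = 15,920 m³ (under)
May 2024–September 2024: 9,678 m³ + 735 m³ + 3,444 m³ + 179 m³ + 9,493 m³ = 23,529 m³ (over)
June 2024–October 2024: 735 m³ + 3,444 m³ + 179 m³ + 9,493 m³ + 77 m³ = 13,928 m³ (under)
2 windows exceed the threshold.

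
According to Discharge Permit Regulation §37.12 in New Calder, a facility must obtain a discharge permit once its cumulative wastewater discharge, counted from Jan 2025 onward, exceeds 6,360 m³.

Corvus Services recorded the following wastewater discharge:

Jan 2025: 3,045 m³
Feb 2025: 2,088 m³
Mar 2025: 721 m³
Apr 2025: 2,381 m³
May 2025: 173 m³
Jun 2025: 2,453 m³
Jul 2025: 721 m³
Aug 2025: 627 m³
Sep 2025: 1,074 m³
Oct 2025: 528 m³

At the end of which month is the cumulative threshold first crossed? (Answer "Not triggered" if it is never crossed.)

Apr 2025

Through Jan 2025: 3,045 m³
Through Feb 2025: 5,133 m³
Through Mar 2025: 5,854 m³
Through Apr 2025: 8,235 m³ ← exceeds threshold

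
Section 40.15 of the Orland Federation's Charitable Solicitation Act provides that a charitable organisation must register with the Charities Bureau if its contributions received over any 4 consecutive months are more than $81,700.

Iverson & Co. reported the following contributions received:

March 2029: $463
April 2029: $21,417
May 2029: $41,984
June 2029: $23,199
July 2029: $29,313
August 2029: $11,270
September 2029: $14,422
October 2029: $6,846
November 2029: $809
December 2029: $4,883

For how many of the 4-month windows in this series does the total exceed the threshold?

March 2029–June 2029: $463 + $21,417 + $41,984 + $23,199 = $87,063 (over)
April 2029–July 2029: $21,417 + $41,984 + $23,199 + $29,313 = $115,913 (over)
May 2029–August 2029: $41,984 + $23,199 + $29,313 + $11,270 = $105,766 (over)
June 2029–September 2029: $23,199 + $29,313 + $11,270 + $14,422 = $78,204 (under)
July 2029–October 2029: $29,313 + $11,270 + $14,422 + $6,846 = $61,851 (under)
August 2029–November 2029: $11,270 + $14,422 + $6,846 + $809 = $33,347 (under)
September 2029–December 2029: $14,422 + $6,846 + $809 + $4,883 = $26,960 (under)
3 windows exceed the threshold.

3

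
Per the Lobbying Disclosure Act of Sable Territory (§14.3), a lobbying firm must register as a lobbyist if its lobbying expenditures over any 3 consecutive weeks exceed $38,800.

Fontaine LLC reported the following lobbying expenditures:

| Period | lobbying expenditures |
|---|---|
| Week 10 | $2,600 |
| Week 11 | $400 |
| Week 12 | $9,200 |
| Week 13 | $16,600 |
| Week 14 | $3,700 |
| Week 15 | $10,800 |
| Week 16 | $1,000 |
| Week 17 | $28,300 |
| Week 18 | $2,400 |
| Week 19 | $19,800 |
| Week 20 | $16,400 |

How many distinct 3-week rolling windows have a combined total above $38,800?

2

Week 10–Week 12: $2,600 + $400 + $9,200 = $12,200 (under)
Week 11–Week 13: $400 + $9,200 + $16,600 = $26,200 (under)
Week 12–Week 14: $9,200 + $16,600 + $3,700 = $29,500 (under)
Week 13–Week 15: $16,600 + $3,700 + $10,800 = $31,100 (under)
Week 14–Week 16: $3,700 + $10,800 + $1,000 = $15,500 (under)
Week 15–Week 17: $10,800 + $1,000 + $28,300 = $40,100 (over)
Week 16–Week 18: $1,000 + $28,300 + $2,400 = $31,700 (under)
Week 17–Week 19: $28,300 + $2,400 + $19,800 = $50,500 (over)
Week 18–Week 20: $2,400 + $19,800 + $16,400 = $38,600 (under)
2 windows exceed the threshold.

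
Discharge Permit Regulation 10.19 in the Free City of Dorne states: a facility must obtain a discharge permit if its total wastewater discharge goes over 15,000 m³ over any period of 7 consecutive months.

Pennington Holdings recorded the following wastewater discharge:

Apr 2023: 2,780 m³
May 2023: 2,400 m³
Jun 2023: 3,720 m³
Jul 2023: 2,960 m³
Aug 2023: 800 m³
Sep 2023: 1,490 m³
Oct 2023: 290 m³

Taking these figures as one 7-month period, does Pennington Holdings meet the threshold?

No

Total wastewater discharge: 2,780 m³ + 2,400 m³ + 3,720 m³ + 2,960 m³ + 800 m³ + 1,490 m³ + 290 m³ = 14,440 m³.
14,440 m³ ≤ 15,000 m³, so the threshold is not exceeded.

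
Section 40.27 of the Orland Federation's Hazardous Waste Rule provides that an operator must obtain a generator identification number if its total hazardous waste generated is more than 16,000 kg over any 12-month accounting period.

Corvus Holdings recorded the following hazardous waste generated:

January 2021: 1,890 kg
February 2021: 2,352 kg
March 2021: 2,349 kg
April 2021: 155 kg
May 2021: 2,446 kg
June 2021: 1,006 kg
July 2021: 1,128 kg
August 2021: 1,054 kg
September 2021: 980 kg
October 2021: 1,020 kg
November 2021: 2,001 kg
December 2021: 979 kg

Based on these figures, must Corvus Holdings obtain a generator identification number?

Total hazardous waste generated: 1,890 kg + 2,352 kg + 2,349 kg + 155 kg + 2,446 kg + 1,006 kg + 1,128 kg + 1,054 kg + 980 kg + 1,020 kg + 2,001 kg + 979 kg = 17,360 kg.
17,360 kg > 16,000 kg, so the threshold is exceeded.

Yes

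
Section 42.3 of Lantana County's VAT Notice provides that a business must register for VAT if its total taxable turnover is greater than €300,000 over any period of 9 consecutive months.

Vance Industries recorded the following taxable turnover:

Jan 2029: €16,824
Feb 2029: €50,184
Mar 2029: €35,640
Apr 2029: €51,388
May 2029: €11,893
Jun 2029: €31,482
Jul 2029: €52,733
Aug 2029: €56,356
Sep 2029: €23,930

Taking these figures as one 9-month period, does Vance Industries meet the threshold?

Yes

Total taxable turnover: €16,824 + €50,184 + €35,640 + €51,388 + €11,893 + €31,482 + €52,733 + €56,356 + €23,930 = €330,430.
€330,430 > €300,000, so the threshold is exceeded.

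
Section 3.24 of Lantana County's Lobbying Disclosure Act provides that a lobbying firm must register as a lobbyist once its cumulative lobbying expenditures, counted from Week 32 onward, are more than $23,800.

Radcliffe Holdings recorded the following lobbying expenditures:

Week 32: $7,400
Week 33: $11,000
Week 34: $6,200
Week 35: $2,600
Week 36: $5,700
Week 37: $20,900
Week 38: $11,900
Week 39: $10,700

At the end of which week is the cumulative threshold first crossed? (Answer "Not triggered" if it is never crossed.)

Through Week 32: $7,400
Through Week 33: $18,400
Through Week 34: $24,600 ← exceeds threshold

Week 34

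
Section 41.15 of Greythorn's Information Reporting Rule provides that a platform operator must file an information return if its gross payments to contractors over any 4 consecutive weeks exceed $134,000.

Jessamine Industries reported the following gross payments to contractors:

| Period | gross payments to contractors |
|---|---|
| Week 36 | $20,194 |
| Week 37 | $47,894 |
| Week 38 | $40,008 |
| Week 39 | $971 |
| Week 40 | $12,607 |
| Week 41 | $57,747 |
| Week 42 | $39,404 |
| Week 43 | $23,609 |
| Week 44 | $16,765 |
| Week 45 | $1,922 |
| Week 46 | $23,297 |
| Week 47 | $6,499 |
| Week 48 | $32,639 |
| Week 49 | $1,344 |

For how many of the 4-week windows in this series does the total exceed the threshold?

Week 36–Week 39: $20,194 + $47,894 + $40,008 + $971 = $109,067 (under)
Week 37–Week 40: $47,894 + $40,008 + $971 + $12,607 = $101,480 (under)
Week 38–Week 41: $40,008 + $971 + $12,607 + $57,747 = $111,333 (under)
Week 39–Week 42: $971 + $12,607 + $57,747 + $39,404 = $110,729 (under)
Week 40–Week 43: $12,607 + $57,747 + $39,404 + $23,609 = $133,367 (under)
Week 41–Week 44: $57,747 + $39,404 + $23,609 + $16,765 = $137,525 (over)
Week 42–Week 45: $39,404 + $23,609 + $16,765 + $1,922 = $81,700 (under)
Week 43–Week 46: $23,609 + $16,765 + $1,922 + $23,297 = $65,593 (under)
Week 44–Week 47: $16,765 + $1,922 + $23,297 + $6,499 = $48,483 (under)
Week 45–Week 48: $1,922 + $23,297 + $6,499 + $32,639 = $64,357 (under)
Week 46–Week 49: $23,297 + $6,499 + $32,639 + $1,344 = $63,779 (under)
1 window exceeds the threshold.

1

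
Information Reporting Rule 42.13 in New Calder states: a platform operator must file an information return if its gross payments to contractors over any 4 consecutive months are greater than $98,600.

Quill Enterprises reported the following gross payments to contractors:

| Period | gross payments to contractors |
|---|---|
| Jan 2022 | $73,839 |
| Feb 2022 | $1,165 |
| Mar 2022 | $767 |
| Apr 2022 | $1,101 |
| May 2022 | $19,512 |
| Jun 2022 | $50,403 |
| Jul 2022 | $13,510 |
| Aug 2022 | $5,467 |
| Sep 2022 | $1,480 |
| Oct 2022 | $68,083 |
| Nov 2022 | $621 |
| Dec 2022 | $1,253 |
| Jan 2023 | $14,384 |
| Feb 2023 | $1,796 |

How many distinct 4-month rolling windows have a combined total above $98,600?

0

Jan 2022–Apr 2022: $73,839 + $1,165 + $767 + $1,101 = $76,872 (under)
Feb 2022–May 2022: $1,165 + $767 + $1,101 + $19,512 = $22,545 (under)
Mar 2022–Jun 2022: $767 + $1,101 + $19,512 + $50,403 = $71,783 (under)
Apr 2022–Jul 2022: $1,101 + $19,512 + $50,403 + $13,510 = $84,526 (under)
May 2022–Aug 2022: $19,512 + $50,403 + $13,510 + $5,467 = $88,892 (under)
Jun 2022–Sep 2022: $50,403 + $13,510 + $5,467 + $1,480 = $70,860 (under)
Jul 2022–Oct 2022: $13,510 + $5,467 + $1,480 + $68,083 = $88,540 (under)
Aug 2022–Nov 2022: $5,467 + $1,480 + $68,083 + $621 = $75,651 (under)
Sep 2022–Dec 2022: $1,480 + $68,083 + $621 + $1,253 = $71,437 (under)
Oct 2022–Jan 2023: $68,083 + $621 + $1,253 + $14,384 = $84,341 (under)
Nov 2022–Feb 2023: $621 + $1,253 + $14,384 + $1,796 = $18,054 (under)
0 windows exceed the threshold.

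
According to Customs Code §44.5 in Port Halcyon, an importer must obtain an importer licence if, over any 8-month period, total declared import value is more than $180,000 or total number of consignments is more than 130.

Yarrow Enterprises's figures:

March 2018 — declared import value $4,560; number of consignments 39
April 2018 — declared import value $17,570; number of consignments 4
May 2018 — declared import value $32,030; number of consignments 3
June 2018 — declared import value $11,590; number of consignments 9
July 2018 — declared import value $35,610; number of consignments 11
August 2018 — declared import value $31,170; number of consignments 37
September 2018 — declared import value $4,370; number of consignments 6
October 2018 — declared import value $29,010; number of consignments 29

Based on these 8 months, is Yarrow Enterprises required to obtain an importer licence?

Total declared import value: $4,560 + $17,570 + $32,030 + $11,590 + $35,610 + $31,170 + $4,370 + $29,010 = $165,910 (≤ $180,000).
Total number of consignments: 39 + 4 + 3 + 9 + 11 + 37 + 6 + 29 = 138 (> 130).
The test is 'or': at least one threshold is exceeded.

Yes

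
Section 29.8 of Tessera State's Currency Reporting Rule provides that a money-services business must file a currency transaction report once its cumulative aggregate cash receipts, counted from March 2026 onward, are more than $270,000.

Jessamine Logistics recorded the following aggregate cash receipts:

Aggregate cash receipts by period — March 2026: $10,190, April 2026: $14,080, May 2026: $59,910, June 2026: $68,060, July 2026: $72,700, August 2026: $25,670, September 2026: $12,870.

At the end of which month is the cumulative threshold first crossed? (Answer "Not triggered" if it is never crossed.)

Not triggered

Through March 2026: $10,190
Through April 2026: $24,270
Through May 2026: $84,180
Through June 2026: $152,240
Through July 2026: $224,940
Through August 2026: $250,610
Through September 2026: $263,480
Final cumulative total $263,480 ≤ $270,000; the threshold is never exceeded.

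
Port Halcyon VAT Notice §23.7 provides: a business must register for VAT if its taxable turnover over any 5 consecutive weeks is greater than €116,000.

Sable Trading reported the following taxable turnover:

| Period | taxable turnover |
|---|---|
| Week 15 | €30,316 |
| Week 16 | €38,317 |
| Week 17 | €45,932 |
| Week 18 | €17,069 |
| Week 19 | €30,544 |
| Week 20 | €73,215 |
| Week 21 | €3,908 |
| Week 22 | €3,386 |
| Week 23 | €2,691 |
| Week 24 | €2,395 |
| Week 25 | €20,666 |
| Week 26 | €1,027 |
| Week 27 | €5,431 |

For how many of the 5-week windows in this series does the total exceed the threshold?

4

Week 15–Week 19: €30,316 + €38,317 + €45,932 + €17,069 + €30,544 = €162,178 (over)
Week 16–Week 20: €38,317 + €45,932 + €17,069 + €30,544 + €73,215 = €205,077 (over)
Week 17–Week 21: €45,932 + €17,069 + €30,544 + €73,215 + €3,908 = €170,668 (over)
Week 18–Week 22: €17,069 + €30,544 + €73,215 + €3,908 + €3,386 = €128,122 (over)
Week 19–Week 23: €30,544 + €73,215 + €3,908 + €3,386 + €2,691 = €113,744 (under)
Week 20–Week 24: €73,215 + €3,908 + €3,386 + €2,691 + €2,395 = €85,595 (under)
Week 21–Week 25: €3,908 + €3,386 + €2,691 + €2,395 + €20,666 = €33,046 (under)
Week 22–Week 26: €3,386 + €2,691 + €2,395 + €20,666 + €1,027 = €30,165 (under)
Week 23–Week 27: €2,691 + €2,395 + €20,666 + €1,027 + €5,431 = €32,210 (under)
4 windows exceed the threshold.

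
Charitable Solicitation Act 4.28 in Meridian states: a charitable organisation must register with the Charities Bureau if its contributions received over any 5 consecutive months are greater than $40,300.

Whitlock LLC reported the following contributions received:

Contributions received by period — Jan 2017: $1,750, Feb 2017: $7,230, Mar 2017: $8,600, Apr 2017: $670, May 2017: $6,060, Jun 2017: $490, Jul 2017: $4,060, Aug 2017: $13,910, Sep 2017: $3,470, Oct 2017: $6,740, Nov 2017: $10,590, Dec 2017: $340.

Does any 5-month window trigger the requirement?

Jan 2017–May 2017: $1,750 + $7,230 + $8,600 + $670 + $6,060 = $24,310 (under)
Feb 2017–Jun 2017: $7,230 + $8,600 + $670 + $6,060 + $490 = $23,050 (under)
Mar 2017–Jul 2017: $8,600 + $670 + $6,060 + $490 + $4,060 = $19,880 (under)
Apr 2017–Aug 2017: $670 + $6,060 + $490 + $4,060 + $13,910 = $25,190 (under)
May 2017–Sep 2017: $6,060 + $490 + $4,060 + $13,910 + $3,470 = $27,990 (under)
Jun 2017–Oct 2017: $490 + $4,060 + $13,910 + $3,470 + $6,740 = $28,670 (under)
Jul 2017–Nov 2017: $4,060 + $13,910 + $3,470 + $6,740 + $10,590 = $38,770 (under)
Aug 2017–Dec 2017: $13,910 + $3,470 + $6,740 + $10,590 + $340 = $35,050 (under)
No window exceeds $40,300.

No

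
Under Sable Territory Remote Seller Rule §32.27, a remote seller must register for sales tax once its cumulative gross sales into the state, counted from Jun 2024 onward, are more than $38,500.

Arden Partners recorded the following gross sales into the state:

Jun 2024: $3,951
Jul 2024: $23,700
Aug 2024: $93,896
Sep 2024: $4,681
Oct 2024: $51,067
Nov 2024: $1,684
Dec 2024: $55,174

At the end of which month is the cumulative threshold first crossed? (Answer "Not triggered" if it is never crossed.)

Through Jun 2024: $3,951
Through Jul 2024: $27,651
Through Aug 2024: $121,547 ← exceeds threshold

Aug 2024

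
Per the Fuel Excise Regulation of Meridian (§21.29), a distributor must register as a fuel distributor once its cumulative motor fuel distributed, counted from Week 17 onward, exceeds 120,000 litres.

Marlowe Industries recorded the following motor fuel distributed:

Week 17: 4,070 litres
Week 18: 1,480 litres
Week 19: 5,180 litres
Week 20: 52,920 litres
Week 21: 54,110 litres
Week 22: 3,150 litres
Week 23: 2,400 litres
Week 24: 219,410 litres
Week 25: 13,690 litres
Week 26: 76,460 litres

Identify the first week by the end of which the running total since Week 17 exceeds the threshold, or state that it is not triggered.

Through Week 17: 4,070 litres
Through Week 18: 5,550 litres
Through Week 19: 10,730 litres
Through Week 20: 63,650 litres
Through Week 21: 117,760 litres
Through Week 22: 120,910 litres ← exceeds threshold

Week 22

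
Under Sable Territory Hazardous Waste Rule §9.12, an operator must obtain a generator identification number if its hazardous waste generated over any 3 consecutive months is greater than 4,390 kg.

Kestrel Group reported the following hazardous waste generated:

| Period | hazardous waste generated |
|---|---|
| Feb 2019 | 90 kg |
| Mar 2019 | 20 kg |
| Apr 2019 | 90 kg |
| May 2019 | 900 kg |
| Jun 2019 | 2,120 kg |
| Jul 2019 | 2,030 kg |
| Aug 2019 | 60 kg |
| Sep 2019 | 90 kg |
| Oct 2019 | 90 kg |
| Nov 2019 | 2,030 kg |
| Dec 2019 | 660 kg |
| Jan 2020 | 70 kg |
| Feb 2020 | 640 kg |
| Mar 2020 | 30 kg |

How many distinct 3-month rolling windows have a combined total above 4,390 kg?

1

Feb 2019–Apr 2019: 90 kg + 20 kg + 90 kg = 200 kg (under)
Mar 2019–May 2019: 20 kg + 90 kg + 900 kg = 1,010 kg (under)
Apr 2019–Jun 2019: 90 kg + 900 kg + 2,120 kg = 3,110 kg (under)
May 2019–Jul 2019: 900 kg + 2,120 kg + 2,030 kg = 5,050 kg (over)
Jun 2019–Aug 2019: 2,120 kg + 2,030 kg + 60 kg = 4,210 kg (under)
Jul 2019–Sep 2019: 2,030 kg + 60 kg + 90 kg = 2,180 kg (under)
Aug 2019–Oct 2019: 60 kg + 90 kg + 90 kg = 240 kg (under)
Sep 2019–Nov 2019: 90 kg + 90 kg + 2,030 kg = 2,210 kg (under)
Oct 2019–Dec 2019: 90 kg + 2,030 kg + 660 kg = 2,780 kg (under)
Nov 2019–Jan 2020: 2,030 kg + 660 kg + 70 kg = 2,760 kg (under)
Dec 2019–Feb 2020: 660 kg + 70 kg + 640 kg = 1,370 kg (under)
Jan 2020–Mar 2020: 70 kg + 640 kg + 30 kg = 740 kg (under)
1 window exceeds the threshold.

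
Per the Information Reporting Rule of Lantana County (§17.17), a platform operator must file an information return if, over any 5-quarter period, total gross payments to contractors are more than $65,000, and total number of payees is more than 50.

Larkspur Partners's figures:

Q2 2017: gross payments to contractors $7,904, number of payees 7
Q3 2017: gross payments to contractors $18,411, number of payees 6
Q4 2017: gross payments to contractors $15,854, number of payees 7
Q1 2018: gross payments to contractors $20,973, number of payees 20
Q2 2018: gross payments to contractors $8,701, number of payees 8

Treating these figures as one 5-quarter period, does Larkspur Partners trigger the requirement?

Total gross payments to contractors: $7,904 + $18,411 + $15,854 + $20,973 + $8,701 = $71,843 (> $65,000).
Total number of payees: 7 + 6 + 7 + 20 + 8 = 48 (≤ 50).
The test is 'and': the rule requires both, and at least one is not exceeded.

No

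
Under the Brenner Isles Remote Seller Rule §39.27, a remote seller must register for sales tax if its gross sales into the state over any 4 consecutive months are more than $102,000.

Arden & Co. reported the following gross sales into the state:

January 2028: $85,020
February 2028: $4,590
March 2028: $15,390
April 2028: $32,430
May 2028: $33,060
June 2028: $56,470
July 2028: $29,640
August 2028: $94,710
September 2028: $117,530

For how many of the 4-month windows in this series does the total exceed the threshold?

5

January 2028–April 2028: $85,020 + $4,590 + $15,390 + $32,430 = $137,430 (over)
February 2028–May 2028: $4,590 + $15,390 + $32,430 + $33,060 = $85,470 (under)
March 2028–June 2028: $15,390 + $32,430 + $33,060 + $56,470 = $137,350 (over)
April 2028–July 2028: $32,430 + $33,060 + $56,470 + $29,640 = $151,600 (over)
May 2028–August 2028: $33,060 + $56,470 + $29,640 + $94,710 = $213,880 (over)
June 2028–September 2028: $56,470 + $29,640 + $94,710 + $117,530 = $298,350 (over)
5 windows exceed the threshold.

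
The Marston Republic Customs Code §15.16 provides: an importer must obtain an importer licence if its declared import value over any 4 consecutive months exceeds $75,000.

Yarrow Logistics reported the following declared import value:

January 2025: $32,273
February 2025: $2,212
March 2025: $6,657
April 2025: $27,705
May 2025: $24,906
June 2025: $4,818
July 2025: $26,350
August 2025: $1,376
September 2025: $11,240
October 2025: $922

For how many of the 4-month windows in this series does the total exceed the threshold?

1

January 2025–April 2025: $32,273 + $2,212 + $6,657 + $27,705 = $68,847 (under)
February 2025–May 2025: $2,212 + $6,657 + $27,705 + $24,906 = $61,480 (under)
March 2025–June 2025: $6,657 + $27,705 + $24,906 + $4,818 = $64,086 (under)
April 2025–July 2025: $27,705 + $24,906 + $4,818 + $26,350 = $83,779 (over)
May 2025–August 2025: $24,906 + $4,818 + $26,350 + $1,376 = $57,450 (under)
June 2025–September 2025: $4,818 + $26,350 + $1,376 + $11,240 = $43,784 (under)
July 2025–October 2025: $26,350 + $1,376 + $11,240 + $922 = $39,888 (under)
1 window exceeds the threshold.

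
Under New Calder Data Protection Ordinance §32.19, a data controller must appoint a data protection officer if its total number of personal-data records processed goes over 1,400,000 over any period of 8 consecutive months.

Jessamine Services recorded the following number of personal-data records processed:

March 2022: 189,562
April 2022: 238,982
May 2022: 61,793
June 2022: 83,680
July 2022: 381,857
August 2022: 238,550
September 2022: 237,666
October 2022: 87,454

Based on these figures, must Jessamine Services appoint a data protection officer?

Total number of personal-data records processed: 189,562 + 238,982 + 61,793 + 83,680 + 381,857 + 238,550 + 237,666 + 87,454 = 1,519,544.
1,519,544 > 1,400,000, so the threshold is exceeded.

Yes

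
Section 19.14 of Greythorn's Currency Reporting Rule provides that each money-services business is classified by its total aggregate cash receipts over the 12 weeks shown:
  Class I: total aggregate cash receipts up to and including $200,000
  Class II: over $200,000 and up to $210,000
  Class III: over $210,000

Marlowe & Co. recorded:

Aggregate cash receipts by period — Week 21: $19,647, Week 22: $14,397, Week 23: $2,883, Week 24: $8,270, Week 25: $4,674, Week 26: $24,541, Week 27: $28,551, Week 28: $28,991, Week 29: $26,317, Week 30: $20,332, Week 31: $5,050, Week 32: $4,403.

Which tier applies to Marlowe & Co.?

Total aggregate cash receipts: $19,647 + $14,397 + $2,883 + $8,270 + $4,674 + $24,541 + $28,551 + $28,991 + $26,317 + $20,332 + $5,050 + $4,403 = $188,056.
$188,056 ≤ $200,000, so Class I applies.

Class I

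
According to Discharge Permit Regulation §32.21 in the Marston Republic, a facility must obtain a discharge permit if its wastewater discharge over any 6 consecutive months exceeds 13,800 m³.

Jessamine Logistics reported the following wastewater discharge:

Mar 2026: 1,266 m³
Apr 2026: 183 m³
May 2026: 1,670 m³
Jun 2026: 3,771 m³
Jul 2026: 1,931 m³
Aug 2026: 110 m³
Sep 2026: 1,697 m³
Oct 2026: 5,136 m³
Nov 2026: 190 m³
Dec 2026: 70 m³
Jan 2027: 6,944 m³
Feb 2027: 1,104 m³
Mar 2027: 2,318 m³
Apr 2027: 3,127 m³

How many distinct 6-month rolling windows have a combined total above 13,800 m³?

Mar 2026–Aug 2026: 1,266 m³ + 183 m³ + 1,670 m³ + 3,771 m³ + 1,931 m³ + 110 m³ = 8,931 m³ (under)
Apr 2026–Sep 2026: 183 m³ + 1,670 m³ + 3,771 m³ + 1,931 m³ + 110 m³ + 1,697 m³ = 9,362 m³ (under)
May 2026–Oct 2026: 1,670 m³ + 3,771 m³ + 1,931 m³ + 110 m³ + 1,697 m³ + 5,136 m³ = 14,315 m³ (over)
Jun 2026–Nov 2026: 3,771 m³ + 1,931 m³ + 110 m³ + 1,697 m³ + 5,136 m³ + 190 m³ = 12,835 m³ (under)
Jul 2026–Dec 2026: 1,931 m³ + 110 m³ + 1,697 m³ + 5,136 m³ + 190 m³ + 70 m³ = 9,134 m³ (under)
Aug 2026–Jan 2027: 110 m³ + 1,697 m³ + 5,136 m³ + 190 m³ + 70 m³ + 6,944 m³ = 14,147 m³ (over)
Sep 2026–Feb 2027: 1,697 m³ + 5,136 m³ + 190 m³ + 70 m³ + 6,944 m³ + 1,104 m³ = 15,141 m³ (over)
Oct 2026–Mar 2027: 5,136 m³ + 190 m³ + 70 m³ + 6,944 m³ + 1,104 m³ + 2,318 m³ = 15,762 m³ (over)
Nov 2026–Apr 2027: 190 m³ + 70 m³ + 6,944 m³ + 1,104 m³ + 2,318 m³ + 3,127 m³ = 13,753 m³ (under)
4 windows exceed the threshold.

4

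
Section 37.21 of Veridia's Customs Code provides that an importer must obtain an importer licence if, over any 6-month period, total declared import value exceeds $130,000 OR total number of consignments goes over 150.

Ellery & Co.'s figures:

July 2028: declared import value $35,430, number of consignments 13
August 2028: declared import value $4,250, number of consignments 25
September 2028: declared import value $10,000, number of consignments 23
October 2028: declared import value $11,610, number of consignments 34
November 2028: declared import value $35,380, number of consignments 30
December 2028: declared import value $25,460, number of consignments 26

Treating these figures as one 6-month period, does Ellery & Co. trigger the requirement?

Total declared import value: $35,430 + $4,250 + $10,000 + $11,610 + $35,380 + $25,460 = $122,130 (≤ $130,000).
Total number of consignments: 13 + 25 + 23 + 34 + 30 + 26 = 151 (> 150).
The test is 'or': at least one threshold is exceeded.

Yes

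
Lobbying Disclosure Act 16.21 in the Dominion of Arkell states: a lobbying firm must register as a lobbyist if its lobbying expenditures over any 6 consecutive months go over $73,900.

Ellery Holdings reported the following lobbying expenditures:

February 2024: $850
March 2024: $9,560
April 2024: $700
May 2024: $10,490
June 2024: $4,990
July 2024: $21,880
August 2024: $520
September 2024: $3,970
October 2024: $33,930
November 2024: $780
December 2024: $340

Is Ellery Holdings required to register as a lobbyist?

Yes

February 2024–July 2024: $850 + $9,560 + $700 + $10,490 + $4,990 + $21,880 = $48,470 (under)
March 2024–August 2024: $9,560 + $700 + $10,490 + $4,990 + $21,880 + $520 = $48,140 (under)
April 2024–September 2024: $700 + $10,490 + $4,990 + $21,880 + $520 + $3,970 = $42,550 (under)
May 2024–October 2024: $10,490 + $4,990 + $21,880 + $520 + $3,970 + $33,930 = $75,780 (over)
June 2024–November 2024: $4,990 + $21,880 + $520 + $3,970 + $33,930 + $780 = $66,070 (under)
July 2024–December 2024: $21,880 + $520 + $3,970 + $33,930 + $780 + $340 = $61,420 (under)
At least one window exceeds $73,900.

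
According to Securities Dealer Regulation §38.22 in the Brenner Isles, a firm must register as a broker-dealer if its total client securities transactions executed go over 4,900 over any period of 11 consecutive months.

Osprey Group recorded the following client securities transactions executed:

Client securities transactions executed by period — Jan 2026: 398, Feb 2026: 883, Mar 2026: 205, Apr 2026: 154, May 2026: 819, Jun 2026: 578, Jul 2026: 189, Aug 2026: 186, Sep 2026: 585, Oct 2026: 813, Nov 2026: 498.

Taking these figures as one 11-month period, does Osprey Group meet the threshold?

Yes

Total client securities transactions executed: 398 + 883 + 205 + 154 + 819 + 578 + 189 + 186 + 585 + 813 + 498 = 5,308.
5,308 > 4,900, so the threshold is exceeded.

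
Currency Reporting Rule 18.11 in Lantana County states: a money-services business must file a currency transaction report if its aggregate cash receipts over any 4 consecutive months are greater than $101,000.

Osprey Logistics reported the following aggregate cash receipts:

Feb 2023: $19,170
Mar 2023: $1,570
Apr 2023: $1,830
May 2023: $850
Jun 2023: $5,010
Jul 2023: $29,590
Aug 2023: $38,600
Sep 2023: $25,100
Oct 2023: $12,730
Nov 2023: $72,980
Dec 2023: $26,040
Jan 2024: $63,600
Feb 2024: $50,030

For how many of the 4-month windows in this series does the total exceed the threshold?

5

Feb 2023–May 2023: $19,170 + $1,570 + $1,830 + $850 = $23,420 (under)
Mar 2023–Jun 2023: $1,570 + $1,830 + $850 + $5,010 = $9,260 (under)
Apr 2023–Jul 2023: $1,830 + $850 + $5,010 + $29,590 = $37,280 (under)
May 2023–Aug 2023: $850 + $5,010 + $29,590 + $38,600 = $74,050 (under)
Jun 2023–Sep 2023: $5,010 + $29,590 + $38,600 + $25,100 = $98,300 (under)
Jul 2023–Oct 2023: $29,590 + $38,600 + $25,100 + $12,730 = $106,020 (over)
Aug 2023–Nov 2023: $38,600 + $25,100 + $12,730 + $72,980 = $149,410 (over)
Sep 2023–Dec 2023: $25,100 + $12,730 + $72,980 + $26,040 = $136,850 (over)
Oct 2023–Jan 2024: $12,730 + $72,980 + $26,040 + $63,600 = $175,350 (over)
Nov 2023–Feb 2024: $72,980 + $26,040 + $63,600 + $50,030 = $212,650 (over)
5 windows exceed the threshold.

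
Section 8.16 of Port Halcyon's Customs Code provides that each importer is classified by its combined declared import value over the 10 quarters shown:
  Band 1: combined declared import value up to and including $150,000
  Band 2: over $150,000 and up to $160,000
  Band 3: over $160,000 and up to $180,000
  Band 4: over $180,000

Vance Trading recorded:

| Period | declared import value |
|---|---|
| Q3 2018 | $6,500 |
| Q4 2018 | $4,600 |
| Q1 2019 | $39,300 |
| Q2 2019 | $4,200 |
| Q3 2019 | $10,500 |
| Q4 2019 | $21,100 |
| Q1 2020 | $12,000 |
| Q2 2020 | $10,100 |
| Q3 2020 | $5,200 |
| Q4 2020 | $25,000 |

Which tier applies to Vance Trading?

Combined declared import value: $6,500 + $4,600 + $39,300 + $4,200 + $10,500 + $21,100 + $12,000 + $10,100 + $5,200 + $25,000 = $138,500.
$138,500 ≤ $150,000, so Band 1 applies.

Band 1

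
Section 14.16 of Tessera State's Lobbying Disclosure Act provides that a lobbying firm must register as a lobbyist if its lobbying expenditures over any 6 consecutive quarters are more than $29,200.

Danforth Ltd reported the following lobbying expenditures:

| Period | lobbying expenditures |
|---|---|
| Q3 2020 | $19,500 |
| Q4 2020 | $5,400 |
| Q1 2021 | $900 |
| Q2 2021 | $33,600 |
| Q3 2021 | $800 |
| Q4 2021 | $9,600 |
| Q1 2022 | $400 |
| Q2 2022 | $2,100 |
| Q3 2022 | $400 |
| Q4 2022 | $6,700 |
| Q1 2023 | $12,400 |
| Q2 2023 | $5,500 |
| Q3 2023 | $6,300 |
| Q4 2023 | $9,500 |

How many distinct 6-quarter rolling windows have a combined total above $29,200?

Q3 2020–Q4 2021: $19,500 + $5,400 + $900 + $33,600 + $800 + $9,600 = $69,800 (over)
Q4 2020–Q1 2022: $5,400 + $900 + $33,600 + $800 + $9,600 + $400 = $50,700 (over)
Q1 2021–Q2 2022: $900 + $33,600 + $800 + $9,600 + $400 + $2,100 = $47,400 (over)
Q2 2021–Q3 2022: $33,600 + $800 + $9,600 + $400 + $2,100 + $400 = $46,900 (over)
Q3 2021–Q4 2022: $800 + $9,600 + $400 + $2,100 + $400 + $6,700 = $20,000 (under)
Q4 2021–Q1 2023: $9,600 + $400 + $2,100 + $400 + $6,700 + $12,400 = $31,600 (over)
Q1 2022–Q2 2023: $400 + $2,100 + $400 + $6,700 + $12,400 + $5,500 = $27,500 (under)
Q2 2022–Q3 2023: $2,100 + $400 + $6,700 + $12,400 + $5,500 + $6,300 = $33,400 (over)
Q3 2022–Q4 2023: $400 + $6,700 + $12,400 + $5,500 + $6,300 + $9,500 = $40,800 (over)
7 windows exceed the threshold.

7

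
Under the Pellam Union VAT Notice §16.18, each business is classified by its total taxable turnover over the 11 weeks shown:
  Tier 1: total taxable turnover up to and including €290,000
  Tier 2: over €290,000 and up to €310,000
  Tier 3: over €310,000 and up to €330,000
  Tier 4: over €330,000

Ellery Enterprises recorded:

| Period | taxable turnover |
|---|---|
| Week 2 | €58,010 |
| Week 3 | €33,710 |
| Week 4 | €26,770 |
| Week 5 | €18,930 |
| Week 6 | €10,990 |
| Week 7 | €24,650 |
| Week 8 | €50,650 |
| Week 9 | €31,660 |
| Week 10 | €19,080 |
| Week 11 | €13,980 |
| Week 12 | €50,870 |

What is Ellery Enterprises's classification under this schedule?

Total taxable turnover: €58,010 + €33,710 + €26,770 + €18,930 + €10,990 + €24,650 + €50,650 + €31,660 + €19,080 + €13,980 + €50,870 = €339,300.
€339,300 > €330,000, so Tier 4 applies.

Tier 4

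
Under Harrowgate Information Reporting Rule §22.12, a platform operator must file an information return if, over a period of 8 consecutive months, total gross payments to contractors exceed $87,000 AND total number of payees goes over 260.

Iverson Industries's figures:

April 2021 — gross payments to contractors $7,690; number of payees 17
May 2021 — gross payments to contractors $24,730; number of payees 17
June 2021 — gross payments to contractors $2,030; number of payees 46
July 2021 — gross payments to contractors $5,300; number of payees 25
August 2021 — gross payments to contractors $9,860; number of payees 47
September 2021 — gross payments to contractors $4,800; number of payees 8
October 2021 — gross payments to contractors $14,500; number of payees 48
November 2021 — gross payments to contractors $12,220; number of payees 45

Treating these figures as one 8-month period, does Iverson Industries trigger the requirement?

No

Total gross payments to contractors: $7,690 + $24,730 + $2,030 + $5,300 + $9,860 + $4,800 + $14,500 + $12,220 = $81,130 (≤ $87,000).
Total number of payees: 17 + 17 + 46 + 25 + 47 + 8 + 48 + 45 = 253 (≤ 260).
The test is 'and': the rule requires both, and at least one is not exceeded.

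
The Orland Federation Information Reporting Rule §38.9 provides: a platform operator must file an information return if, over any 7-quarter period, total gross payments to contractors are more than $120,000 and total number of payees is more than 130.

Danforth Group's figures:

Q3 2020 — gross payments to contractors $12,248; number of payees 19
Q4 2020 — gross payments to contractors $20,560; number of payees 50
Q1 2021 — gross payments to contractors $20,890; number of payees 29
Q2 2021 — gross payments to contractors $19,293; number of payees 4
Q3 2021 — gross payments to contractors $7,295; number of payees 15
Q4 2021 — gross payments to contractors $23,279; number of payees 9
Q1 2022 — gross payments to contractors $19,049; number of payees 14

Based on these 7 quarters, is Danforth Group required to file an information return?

Total gross payments to contractors: $12,248 + $20,560 + $20,890 + $19,293 + $7,295 + $23,279 + $19,049 = $122,614 (> $120,000).
Total number of payees: 19 + 50 + 29 + 4 + 15 + 9 + 14 = 140 (> 130).
The test is 'and': both thresholds are exceeded.

Yes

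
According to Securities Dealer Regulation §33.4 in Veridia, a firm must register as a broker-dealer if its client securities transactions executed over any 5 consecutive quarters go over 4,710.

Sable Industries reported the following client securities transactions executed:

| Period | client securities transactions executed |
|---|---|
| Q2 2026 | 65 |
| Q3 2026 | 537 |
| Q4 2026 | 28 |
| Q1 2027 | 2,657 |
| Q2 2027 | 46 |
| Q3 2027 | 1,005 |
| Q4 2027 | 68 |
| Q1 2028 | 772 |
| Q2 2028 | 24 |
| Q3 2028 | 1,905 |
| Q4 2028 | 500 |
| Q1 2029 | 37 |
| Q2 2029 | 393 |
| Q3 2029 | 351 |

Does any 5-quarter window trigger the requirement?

Q2 2026–Q2 2027: 65 + 537 + 28 + 2,657 + 46 = 3,333 (under)
Q3 2026–Q3 2027: 537 + 28 + 2,657 + 46 + 1,005 = 4,273 (under)
Q4 2026–Q4 2027: 28 + 2,657 + 46 + 1,005 + 68 = 3,804 (under)
Q1 2027–Q1 2028: 2,657 + 46 + 1,005 + 68 + 772 = 4,548 (under)
Q2 2027–Q2 2028: 46 + 1,005 + 68 + 772 + 24 = 1,915 (under)
Q3 2027–Q3 2028: 1,005 + 68 + 772 + 24 + 1,905 = 3,774 (under)
Q4 2027–Q4 2028: 68 + 772 + 24 + 1,905 + 500 = 3,269 (under)
Q1 2028–Q1 2029: 772 + 24 + 1,905 + 500 + 37 = 3,238 (under)
Q2 2028–Q2 2029: 24 + 1,905 + 500 + 37 + 393 = 2,859 (under)
Q3 2028–Q3 2029: 1,905 + 500 + 37 + 393 + 351 = 3,186 (under)
No window exceeds 4,710.

No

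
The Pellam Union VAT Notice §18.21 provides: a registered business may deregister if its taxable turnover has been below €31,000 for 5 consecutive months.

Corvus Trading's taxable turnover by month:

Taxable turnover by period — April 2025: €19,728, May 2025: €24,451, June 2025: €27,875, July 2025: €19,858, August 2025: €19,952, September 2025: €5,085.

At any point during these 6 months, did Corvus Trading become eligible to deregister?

Yes

Months below €31,000: April 2025, May 2025, June 2025, July 2025, August 2025, September 2025.
Longest run of consecutive months below the threshold: 6.
6 ≥ 5, so Corvus Trading became eligible.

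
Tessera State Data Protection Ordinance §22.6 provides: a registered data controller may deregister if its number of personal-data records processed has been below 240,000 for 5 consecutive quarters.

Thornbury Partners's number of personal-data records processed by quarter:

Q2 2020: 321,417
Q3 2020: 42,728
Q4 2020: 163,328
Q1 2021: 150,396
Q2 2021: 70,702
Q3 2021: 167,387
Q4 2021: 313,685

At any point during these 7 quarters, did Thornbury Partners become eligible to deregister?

Quarters below 240,000: Q3 2020, Q4 2020, Q1 2021, Q2 2021, Q3 2021.
Longest run of consecutive quarters below the threshold: 5.
5 ≥ 5, so Thornbury Partners became eligible.

Yes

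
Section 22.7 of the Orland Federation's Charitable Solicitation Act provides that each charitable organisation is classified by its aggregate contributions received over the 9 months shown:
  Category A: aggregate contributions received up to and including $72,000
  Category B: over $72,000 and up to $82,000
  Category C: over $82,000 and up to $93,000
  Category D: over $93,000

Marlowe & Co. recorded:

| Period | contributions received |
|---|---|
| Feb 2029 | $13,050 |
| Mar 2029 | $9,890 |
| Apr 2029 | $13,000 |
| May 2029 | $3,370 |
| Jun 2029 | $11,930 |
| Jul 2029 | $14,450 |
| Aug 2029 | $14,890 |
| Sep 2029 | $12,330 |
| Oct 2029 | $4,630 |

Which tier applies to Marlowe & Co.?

Aggregate contributions received: $13,050 + $9,890 + $13,000 + $3,370 + $11,930 + $14,450 + $14,890 + $12,330 + $4,630 = $97,540.
$97,540 > $93,000, so Category D applies.

Category D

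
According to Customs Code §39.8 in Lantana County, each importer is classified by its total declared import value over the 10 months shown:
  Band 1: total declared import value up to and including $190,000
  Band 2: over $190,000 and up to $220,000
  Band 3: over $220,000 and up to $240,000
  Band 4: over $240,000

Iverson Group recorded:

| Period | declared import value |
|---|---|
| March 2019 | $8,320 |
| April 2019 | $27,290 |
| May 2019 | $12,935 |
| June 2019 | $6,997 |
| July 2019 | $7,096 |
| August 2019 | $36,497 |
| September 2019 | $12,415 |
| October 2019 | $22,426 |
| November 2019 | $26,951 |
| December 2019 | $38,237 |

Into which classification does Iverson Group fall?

Total declared import value: $8,320 + $27,290 + $12,935 + $6,997 + $7,096 + $36,497 + $12,415 + $22,426 + $26,951 + $38,237 = $199,164.
$190,000 < $199,164 ≤ $220,000, so Band 2 applies.

Band 2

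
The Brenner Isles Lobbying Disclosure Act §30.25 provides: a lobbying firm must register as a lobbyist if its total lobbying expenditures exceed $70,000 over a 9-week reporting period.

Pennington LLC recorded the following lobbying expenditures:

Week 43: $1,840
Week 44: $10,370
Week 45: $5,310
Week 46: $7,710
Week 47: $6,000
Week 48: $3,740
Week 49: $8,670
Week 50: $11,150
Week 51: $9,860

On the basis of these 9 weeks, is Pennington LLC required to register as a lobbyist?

No

Total lobbying expenditures: $1,840 + $10,370 + $5,310 + $7,710 + $6,000 + $3,740 + $8,670 + $11,150 + $9,860 = $64,650.
$64,650 ≤ $70,000, so the threshold is not exceeded.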